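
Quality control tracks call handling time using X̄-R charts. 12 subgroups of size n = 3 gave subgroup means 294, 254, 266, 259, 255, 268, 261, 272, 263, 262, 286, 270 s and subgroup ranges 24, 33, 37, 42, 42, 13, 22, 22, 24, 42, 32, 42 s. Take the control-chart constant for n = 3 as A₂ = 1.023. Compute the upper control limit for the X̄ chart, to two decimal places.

X̄̄ = (294 + 254 + 266 + 259 + 255 + 268 + 261 + 272 + 263 + 262 + 286 + 270) / 12 = 3210.0000 / 12 = 267.5000
R̄ = (24 + 33 + 37 + 42 + 42 + 13 + 22 + 22 + 24 + 42 + 32 + 42) / 12 = 375.0000 / 12 = 31.2500
UCL = X̄̄ + A₂·R̄ = 267.5000 + 1.023 × 31.2500 = 299.4688

299.47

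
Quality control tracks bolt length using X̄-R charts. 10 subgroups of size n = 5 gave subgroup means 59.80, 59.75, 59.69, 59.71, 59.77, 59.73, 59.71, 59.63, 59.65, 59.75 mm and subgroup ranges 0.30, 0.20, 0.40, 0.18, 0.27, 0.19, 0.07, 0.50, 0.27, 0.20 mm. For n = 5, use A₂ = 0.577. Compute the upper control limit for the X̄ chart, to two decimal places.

X̄̄ = (59.80 + 59.75 + 59.69 + 59.71 + 59.77 + 59.73 + 59.71 + 59.63 + 59.65 + 59.75) / 10 = 597.1900 / 10 = 59.7190
R̄ = (0.30 + 0.20 + 0.40 + 0.18 + 0.27 + 0.19 + 0.07 + 0.50 + 0.27 + 0.20) / 10 = 2.5800 / 10 = 0.2580
UCL = X̄̄ + A₂·R̄ = 59.7190 + 0.577 × 0.2580 = 59.8679

59.87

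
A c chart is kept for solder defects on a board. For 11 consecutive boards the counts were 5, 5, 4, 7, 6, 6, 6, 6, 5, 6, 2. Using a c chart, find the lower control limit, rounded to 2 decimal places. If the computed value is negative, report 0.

0.00

c̄ = (5 + 5 + 4 + 7 + 6 + 6 + 6 + 6 + 5 + 6 + 2) / 11 = 58 / 11 = 5.2727
LCL = c̄ − 3√c̄ = 5.2727 − 3 × 2.2962 = -1.6160 → 0 (cannot be negative)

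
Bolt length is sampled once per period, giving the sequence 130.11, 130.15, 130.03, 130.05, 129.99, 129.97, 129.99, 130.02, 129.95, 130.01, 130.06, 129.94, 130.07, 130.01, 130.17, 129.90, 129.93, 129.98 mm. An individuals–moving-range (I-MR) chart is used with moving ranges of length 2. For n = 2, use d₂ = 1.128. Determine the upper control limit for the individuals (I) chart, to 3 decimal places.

130.223

X̄ = (130.11 + 130.15 + 130.03 + 130.05 + 129.99 + 129.97 + 129.99 + 130.02 + 129.95 + 130.01 + 130.06 + 129.94 + 130.07 + 130.01 + 130.17 + 129.90 + 129.93 + 129.98) / 18 = 130.0183
Moving ranges: 0.04, 0.12, 0.02, 0.06, 0.02, 0.02, 0.03, 0.07, 0.06, 0.05, 0.12, 0.13, 0.06, 0.16, 0.27, 0.03, 0.05; M̄R̄ = 1.3100 / 17 = 0.0771
UCL = X̄ + 3·M̄R̄/d₂ = 130.0183 + 3 × 0.0771 / 1.128 = 130.2233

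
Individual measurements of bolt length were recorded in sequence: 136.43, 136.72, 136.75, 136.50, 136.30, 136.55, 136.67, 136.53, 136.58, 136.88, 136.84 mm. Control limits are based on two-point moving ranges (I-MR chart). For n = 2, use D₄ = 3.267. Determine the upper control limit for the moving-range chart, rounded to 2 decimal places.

0.55

Moving ranges: 0.29, 0.03, 0.25, 0.20, 0.25, 0.12, 0.14, 0.05, 0.30, 0.04; M̄R̄ = 1.6700 / 10 = 0.1670
UCL_MR = D₄·M̄R̄ = 3.267 × 0.1670 = 0.5456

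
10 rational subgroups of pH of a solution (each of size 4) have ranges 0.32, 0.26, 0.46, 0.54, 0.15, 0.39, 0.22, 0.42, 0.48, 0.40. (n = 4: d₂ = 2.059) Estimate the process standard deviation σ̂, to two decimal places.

0.18

R̄ = (0.32 + 0.26 + 0.46 + 0.54 + 0.15 + 0.39 + 0.22 + 0.42 + 0.48 + 0.40) / 10 = 0.3640
σ̂ = R̄ / d₂ = 0.3640 / 2.059 = 0.1768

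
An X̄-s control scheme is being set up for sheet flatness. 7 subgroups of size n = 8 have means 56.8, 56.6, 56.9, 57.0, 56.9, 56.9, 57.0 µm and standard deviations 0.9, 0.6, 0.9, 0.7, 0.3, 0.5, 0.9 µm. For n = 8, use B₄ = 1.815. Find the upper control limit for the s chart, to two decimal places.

s̄ = (0.9 + 0.6 + 0.9 + 0.7 + 0.3 + 0.5 + 0.9) / 7 = 0.6857
UCL_s = B₄·s̄ = 1.815 × 0.6857 = 1.2446

1.24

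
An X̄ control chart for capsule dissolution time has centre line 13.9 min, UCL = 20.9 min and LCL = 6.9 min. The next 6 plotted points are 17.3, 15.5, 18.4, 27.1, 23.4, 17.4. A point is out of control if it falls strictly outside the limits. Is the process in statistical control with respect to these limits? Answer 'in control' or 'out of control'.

Compare each point to [6.9, 20.9]: sample 4 = 27.1 > UCL; sample 5 = 23.4 > UCL.

out of control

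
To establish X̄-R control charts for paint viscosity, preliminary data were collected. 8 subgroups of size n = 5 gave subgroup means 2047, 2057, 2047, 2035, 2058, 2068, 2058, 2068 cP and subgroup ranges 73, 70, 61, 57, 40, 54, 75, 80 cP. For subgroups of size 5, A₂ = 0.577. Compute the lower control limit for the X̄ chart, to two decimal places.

X̄̄ = (2047 + 2057 + 2047 + 2035 + 2058 + 2068 + 2058 + 2068) / 8 = 16438.0000 / 8 = 2054.7500
R̄ = (73 + 70 + 61 + 57 + 40 + 54 + 75 + 80) / 8 = 510.0000 / 8 = 63.7500
LCL = X̄̄ − A₂·R̄ = 2054.7500 − 0.577 × 63.7500 = 2017.9662

2017.97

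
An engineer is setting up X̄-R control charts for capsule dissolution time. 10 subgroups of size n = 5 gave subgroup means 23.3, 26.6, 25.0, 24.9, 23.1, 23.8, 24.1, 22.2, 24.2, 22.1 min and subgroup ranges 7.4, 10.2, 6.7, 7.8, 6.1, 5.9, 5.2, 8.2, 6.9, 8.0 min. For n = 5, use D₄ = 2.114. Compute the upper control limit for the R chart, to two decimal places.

R̄ = (7.4 + 10.2 + 6.7 + 7.8 + 6.1 + 5.9 + 5.2 + 8.2 + 6.9 + 8.0) / 10 = 72.4000 / 10 = 7.2400
UCL_R = D₄·R̄ = 2.114 × 7.2400 = 15.3054

15.31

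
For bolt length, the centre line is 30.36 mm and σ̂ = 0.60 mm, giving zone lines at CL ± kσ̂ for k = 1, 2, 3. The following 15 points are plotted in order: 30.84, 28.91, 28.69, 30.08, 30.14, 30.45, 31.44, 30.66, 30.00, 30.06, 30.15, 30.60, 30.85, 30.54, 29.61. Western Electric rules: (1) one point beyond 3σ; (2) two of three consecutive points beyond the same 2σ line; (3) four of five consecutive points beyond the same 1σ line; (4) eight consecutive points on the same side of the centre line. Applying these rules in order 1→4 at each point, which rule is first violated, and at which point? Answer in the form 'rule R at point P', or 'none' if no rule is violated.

rule 2 at point 3

Zone of each point (C = within 1σ̂, B = 1σ̂–2σ̂, A = 2σ̂–3σ̂, * = beyond 3σ̂; sign = side of CL): 1:+C, 2:-A, 3:-A, 4:-C, 5:-C, 6:+C, 7:+B, 8:+C, 9:-C, 10:-C, 11:-C, 12:+C, 13:+C, 14:+C, 15:-B
Rule 2 (two of three consecutive points beyond the same 2σ limit) is satisfied at point 3.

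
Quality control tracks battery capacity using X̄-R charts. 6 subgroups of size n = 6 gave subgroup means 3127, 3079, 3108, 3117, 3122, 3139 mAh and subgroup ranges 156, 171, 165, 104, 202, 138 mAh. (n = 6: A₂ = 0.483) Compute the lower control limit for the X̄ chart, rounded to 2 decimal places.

3039.99

X̄̄ = (3127 + 3079 + 3108 + 3117 + 3122 + 3139) / 6 = 18692.0000 / 6 = 3115.3333
R̄ = (156 + 171 + 165 + 104 + 202 + 138) / 6 = 936.0000 / 6 = 156.0000
LCL = X̄̄ − A₂·R̄ = 3115.3333 − 0.483 × 156.0000 = 3039.9853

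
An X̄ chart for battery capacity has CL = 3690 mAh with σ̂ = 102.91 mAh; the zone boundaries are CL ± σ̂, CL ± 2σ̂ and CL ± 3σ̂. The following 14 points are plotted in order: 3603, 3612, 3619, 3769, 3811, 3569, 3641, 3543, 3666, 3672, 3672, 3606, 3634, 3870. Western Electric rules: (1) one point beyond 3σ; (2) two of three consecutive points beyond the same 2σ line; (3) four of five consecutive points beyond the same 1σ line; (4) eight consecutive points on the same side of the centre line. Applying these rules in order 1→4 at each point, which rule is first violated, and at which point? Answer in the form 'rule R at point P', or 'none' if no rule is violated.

Zone of each point (C = within 1σ̂, B = 1σ̂–2σ̂, A = 2σ̂–3σ̂, * = beyond 3σ̂; sign = side of CL): 1:-C, 2:-C, 3:-C, 4:+C, 5:+B, 6:-B, 7:-C, 8:-B, 9:-C, 10:-C, 11:-C, 12:-C, 13:-C, 14:+B
Rule 4 (eight consecutive points on the same side of the centre line) is satisfied at point 13.

rule 4 at point 13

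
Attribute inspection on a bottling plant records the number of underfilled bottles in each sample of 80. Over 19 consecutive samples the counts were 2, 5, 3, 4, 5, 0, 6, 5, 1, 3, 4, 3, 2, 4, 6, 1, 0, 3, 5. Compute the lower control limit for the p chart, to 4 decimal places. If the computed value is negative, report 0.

0.0000

p̄ = Σdᵢ / (k·n) = 62 / (19 × 80) = 0.04079
LCL = p̄ − 3·√(p̄(1−p̄)/n) = 0.04079 − 3 × 0.02211 = -0.02556 → 0 (negative, so LCL = 0)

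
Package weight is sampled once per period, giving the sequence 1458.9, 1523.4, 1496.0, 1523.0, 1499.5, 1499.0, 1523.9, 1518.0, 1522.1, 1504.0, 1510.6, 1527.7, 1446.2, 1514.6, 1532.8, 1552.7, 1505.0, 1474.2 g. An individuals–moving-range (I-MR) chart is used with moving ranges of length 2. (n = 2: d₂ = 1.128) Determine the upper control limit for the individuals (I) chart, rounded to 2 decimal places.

X̄ = (1458.9 + 1523.4 + 1496.0 + 1523.0 + 1499.5 + 1499.0 + 1523.9 + 1518.0 + 1522.1 + 1504.0 + 1510.6 + 1527.7 + 1446.2 + 1514.6 + 1532.8 + 1552.7 + 1505.0 + 1474.2) / 18 = 1507.3111
Moving ranges: 64.5, 27.4, 27.0, 23.5, 0.5, 24.9, 5.9, 4.1, 18.1, 6.6, 17.1, 81.5, 68.4, 18.2, 19.9, 47.7, 30.8; M̄R̄ = 486.1000 / 17 = 28.5941
UCL = X̄ + 3·M̄R̄/d₂ = 1507.3111 + 3 × 28.5941 / 1.128 = 1583.3593

1583.36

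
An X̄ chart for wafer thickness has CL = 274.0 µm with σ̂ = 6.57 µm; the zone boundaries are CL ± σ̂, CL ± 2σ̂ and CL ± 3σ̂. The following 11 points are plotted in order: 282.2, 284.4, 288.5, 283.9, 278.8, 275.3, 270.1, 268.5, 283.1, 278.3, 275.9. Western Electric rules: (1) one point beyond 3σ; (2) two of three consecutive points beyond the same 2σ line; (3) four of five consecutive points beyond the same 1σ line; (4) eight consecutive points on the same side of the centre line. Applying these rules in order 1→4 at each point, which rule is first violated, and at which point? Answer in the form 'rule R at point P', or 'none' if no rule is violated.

Zone of each point (C = within 1σ̂, B = 1σ̂–2σ̂, A = 2σ̂–3σ̂, * = beyond 3σ̂; sign = side of CL): 1:+B, 2:+B, 3:+A, 4:+B, 5:+C, 6:+C, 7:-C, 8:-C, 9:+B, 10:+C, 11:+C
Rule 3 (four of five consecutive points beyond the same 1σ limit) is satisfied at point 4.

rule 3 at point 4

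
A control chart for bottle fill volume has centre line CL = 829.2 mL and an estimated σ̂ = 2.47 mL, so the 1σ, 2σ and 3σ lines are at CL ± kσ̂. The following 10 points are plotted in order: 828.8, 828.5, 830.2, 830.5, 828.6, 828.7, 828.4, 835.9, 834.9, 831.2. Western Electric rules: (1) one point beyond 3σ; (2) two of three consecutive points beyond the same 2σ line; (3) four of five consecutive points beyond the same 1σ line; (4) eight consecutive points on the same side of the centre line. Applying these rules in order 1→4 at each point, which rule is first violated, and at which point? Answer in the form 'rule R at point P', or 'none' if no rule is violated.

rule 2 at point 9

Zone of each point (C = within 1σ̂, B = 1σ̂–2σ̂, A = 2σ̂–3σ̂, * = beyond 3σ̂; sign = side of CL): 1:-C, 2:-C, 3:+C, 4:+C, 5:-C, 6:-C, 7:-C, 8:+A, 9:+A, 10:+C
Rule 2 (two of three consecutive points beyond the same 2σ limit) is satisfied at point 9.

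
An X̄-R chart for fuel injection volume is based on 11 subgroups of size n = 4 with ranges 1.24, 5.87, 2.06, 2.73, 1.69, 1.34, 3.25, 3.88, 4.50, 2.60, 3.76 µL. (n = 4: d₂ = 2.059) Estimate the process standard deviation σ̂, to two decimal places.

1.45

R̄ = (1.24 + 5.87 + 2.06 + 2.73 + 1.69 + 1.34 + 3.25 + 3.88 + 4.50 + 2.60 + 3.76) / 11 = 2.9927
σ̂ = R̄ / d₂ = 2.9927 / 2.059 = 1.4535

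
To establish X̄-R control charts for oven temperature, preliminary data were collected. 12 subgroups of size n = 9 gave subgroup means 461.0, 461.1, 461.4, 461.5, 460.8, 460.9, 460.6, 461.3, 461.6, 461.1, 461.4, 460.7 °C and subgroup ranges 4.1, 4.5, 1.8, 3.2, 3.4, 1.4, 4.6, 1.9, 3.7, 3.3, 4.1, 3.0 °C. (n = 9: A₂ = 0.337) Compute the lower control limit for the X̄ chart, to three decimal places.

460.021

X̄̄ = (461.0 + 461.1 + 461.4 + 461.5 + 460.8 + 460.9 + 460.6 + 461.3 + 461.6 + 461.1 + 461.4 + 460.7) / 12 = 5533.4000 / 12 = 461.1167
R̄ = (4.1 + 4.5 + 1.8 + 3.2 + 3.4 + 1.4 + 4.6 + 1.9 + 3.7 + 3.3 + 4.1 + 3.0) / 12 = 39.0000 / 12 = 3.2500
LCL = X̄̄ − A₂·R̄ = 461.1167 − 0.337 × 3.2500 = 460.0214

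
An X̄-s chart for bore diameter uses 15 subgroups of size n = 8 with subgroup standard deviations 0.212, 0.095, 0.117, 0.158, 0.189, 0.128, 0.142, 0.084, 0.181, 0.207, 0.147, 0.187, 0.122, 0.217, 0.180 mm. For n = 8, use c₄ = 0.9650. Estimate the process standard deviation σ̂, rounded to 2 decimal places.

0.16

s̄ = (0.212 + 0.095 + 0.117 + 0.158 + 0.189 + 0.128 + 0.142 + 0.084 + 0.181 + 0.207 + 0.147 + 0.187 + 0.122 + 0.217 + 0.180) / 15 = 0.1577
σ̂ = s̄ / c₄ = 0.1577 / 0.9650 = 0.1635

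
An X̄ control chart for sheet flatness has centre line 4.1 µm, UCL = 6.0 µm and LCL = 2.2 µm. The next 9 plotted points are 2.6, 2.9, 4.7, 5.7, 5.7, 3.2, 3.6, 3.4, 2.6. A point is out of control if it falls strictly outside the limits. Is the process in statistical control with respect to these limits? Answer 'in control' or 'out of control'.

in control

All 9 points lie within [2.2, 6.0].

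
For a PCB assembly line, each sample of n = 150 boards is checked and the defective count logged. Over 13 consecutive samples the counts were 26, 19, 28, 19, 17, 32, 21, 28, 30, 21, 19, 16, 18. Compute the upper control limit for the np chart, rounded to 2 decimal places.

p̄ = Σdᵢ / (k·n) = 294 / (13 × 150) = 0.15077
UCL = np̄ + 3·√(np̄(1−p̄)) = 22.6154 + 3 × √(22.6154×0.84923) = 22.6154 + 3 × 4.3824 = 35.7627

35.76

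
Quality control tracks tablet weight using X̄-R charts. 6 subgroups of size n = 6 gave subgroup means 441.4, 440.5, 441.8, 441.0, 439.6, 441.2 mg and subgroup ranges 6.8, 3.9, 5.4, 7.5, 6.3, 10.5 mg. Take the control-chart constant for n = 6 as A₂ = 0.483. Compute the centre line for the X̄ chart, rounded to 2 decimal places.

440.92

X̄̄ = (441.4 + 440.5 + 441.8 + 441.0 + 439.6 + 441.2) / 6 = 2645.5000 / 6 = 440.9167
CL = X̄̄ = 440.9167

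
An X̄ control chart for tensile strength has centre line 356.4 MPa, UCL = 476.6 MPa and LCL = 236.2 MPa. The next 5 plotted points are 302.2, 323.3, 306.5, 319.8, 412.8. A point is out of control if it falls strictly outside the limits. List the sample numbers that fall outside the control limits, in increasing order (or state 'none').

All 5 points lie within [236.2, 476.6].

none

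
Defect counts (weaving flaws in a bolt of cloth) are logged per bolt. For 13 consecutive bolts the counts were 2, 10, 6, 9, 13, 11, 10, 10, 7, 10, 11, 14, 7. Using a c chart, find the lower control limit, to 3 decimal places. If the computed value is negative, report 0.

c̄ = (2 + 10 + 6 + 9 + 13 + 11 + 10 + 10 + 7 + 10 + 11 + 14 + 7) / 13 = 120 / 13 = 9.2308
LCL = c̄ − 3√c̄ = 9.2308 − 3 × 3.0382 = 0.1161

0.116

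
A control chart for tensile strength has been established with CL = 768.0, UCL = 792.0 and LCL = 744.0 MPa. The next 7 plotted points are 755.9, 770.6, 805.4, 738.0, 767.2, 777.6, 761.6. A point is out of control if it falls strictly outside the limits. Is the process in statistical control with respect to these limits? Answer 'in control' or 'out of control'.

out of control

Compare each point to [744.0, 792.0]: sample 3 = 805.4 > UCL; sample 4 = 738.0 < LCL.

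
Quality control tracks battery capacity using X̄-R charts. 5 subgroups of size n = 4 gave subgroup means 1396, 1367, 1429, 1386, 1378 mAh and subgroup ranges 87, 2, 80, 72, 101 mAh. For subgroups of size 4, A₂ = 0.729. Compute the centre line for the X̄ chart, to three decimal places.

1391.200

X̄̄ = (1396 + 1367 + 1429 + 1386 + 1378) / 5 = 6956.0000 / 5 = 1391.2000
CL = X̄̄ = 1391.2000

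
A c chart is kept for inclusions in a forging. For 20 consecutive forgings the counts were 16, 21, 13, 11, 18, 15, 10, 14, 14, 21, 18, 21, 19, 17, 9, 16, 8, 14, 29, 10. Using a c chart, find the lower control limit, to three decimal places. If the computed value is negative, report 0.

c̄ = (16 + 21 + 13 + 11 + 18 + 15 + 10 + 14 + 14 + 21 + 18 + 21 + 19 + 17 + 9 + 16 + 8 + 14 + 29 + 10) / 20 = 314 / 20 = 15.7000
LCL = c̄ − 3√c̄ = 15.7000 − 3 × 3.9623 = 3.8130

3.813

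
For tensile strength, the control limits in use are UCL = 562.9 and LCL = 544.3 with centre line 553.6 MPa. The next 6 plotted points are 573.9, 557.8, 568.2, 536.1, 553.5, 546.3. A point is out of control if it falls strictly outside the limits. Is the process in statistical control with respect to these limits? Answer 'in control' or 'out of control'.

Compare each point to [544.3, 562.9]: sample 1 = 573.9 > UCL; sample 3 = 568.2 > UCL; sample 4 = 536.1 < LCL.

out of control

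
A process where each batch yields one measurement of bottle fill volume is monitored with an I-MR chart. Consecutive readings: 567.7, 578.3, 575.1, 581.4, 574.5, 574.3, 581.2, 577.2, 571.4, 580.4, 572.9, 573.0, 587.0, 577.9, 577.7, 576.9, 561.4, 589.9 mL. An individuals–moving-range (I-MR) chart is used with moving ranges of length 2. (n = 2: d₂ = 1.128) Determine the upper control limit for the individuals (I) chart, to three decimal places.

X̄ = (567.7 + 578.3 + 575.1 + 581.4 + 574.5 + 574.3 + 581.2 + 577.2 + 571.4 + 580.4 + 572.9 + 573.0 + 587.0 + 577.9 + 577.7 + 576.9 + 561.4 + 589.9) / 18 = 576.5667
Moving ranges: 10.6, 3.2, 6.3, 6.9, 0.2, 6.9, 4.0, 5.8, 9.0, 7.5, 0.1, 14.0, 9.1, 0.2, 0.8, 15.5, 28.5; M̄R̄ = 128.6000 / 17 = 7.5647
UCL = X̄ + 3·M̄R̄/d₂ = 576.5667 + 3 × 7.5647 / 1.128 = 596.6856

596.686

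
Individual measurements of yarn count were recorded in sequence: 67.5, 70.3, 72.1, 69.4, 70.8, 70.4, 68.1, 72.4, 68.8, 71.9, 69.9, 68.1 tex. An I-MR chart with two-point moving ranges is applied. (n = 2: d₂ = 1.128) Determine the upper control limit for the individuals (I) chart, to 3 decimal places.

76.310

X̄ = (67.5 + 70.3 + 72.1 + 69.4 + 70.8 + 70.4 + 68.1 + 72.4 + 68.8 + 71.9 + 69.9 + 68.1) / 12 = 69.9750
Moving ranges: 2.8, 1.8, 2.7, 1.4, 0.4, 2.3, 4.3, 3.6, 3.1, 2.0, 1.8; M̄R̄ = 26.2000 / 11 = 2.3818
UCL = X̄ + 3·M̄R̄/d₂ = 69.9750 + 3 × 2.3818 / 1.128 = 76.3096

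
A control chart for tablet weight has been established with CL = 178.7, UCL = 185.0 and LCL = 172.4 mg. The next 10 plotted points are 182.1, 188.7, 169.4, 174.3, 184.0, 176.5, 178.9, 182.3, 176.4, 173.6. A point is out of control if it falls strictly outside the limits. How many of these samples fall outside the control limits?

Compare each point to [172.4, 185.0]: sample 2 = 188.7 > UCL; sample 3 = 169.4 < LCL.

2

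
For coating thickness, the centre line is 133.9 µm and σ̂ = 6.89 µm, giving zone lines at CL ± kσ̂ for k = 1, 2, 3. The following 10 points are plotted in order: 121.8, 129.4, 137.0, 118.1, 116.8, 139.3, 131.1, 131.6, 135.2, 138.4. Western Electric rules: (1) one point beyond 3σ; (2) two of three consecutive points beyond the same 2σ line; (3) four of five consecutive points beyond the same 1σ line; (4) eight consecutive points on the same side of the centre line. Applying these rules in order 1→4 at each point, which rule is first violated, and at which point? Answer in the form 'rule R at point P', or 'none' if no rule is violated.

Zone of each point (C = within 1σ̂, B = 1σ̂–2σ̂, A = 2σ̂–3σ̂, * = beyond 3σ̂; sign = side of CL): 1:-B, 2:-C, 3:+C, 4:-A, 5:-A, 6:+C, 7:-C, 8:-C, 9:+C, 10:+C
Rule 2 (two of three consecutive points beyond the same 2σ limit) is satisfied at point 5.

rule 2 at point 5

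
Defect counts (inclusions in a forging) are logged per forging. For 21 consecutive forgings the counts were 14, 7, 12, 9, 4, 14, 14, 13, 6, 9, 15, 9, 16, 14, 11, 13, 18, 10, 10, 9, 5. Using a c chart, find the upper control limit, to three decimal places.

21.019

c̄ = (14 + 7 + 12 + 9 + 4 + 14 + 14 + 13 + 6 + 9 + 15 + 9 + 16 + 14 + 11 + 13 + 18 + 10 + 10 + 9 + 5) / 21 = 232 / 21 = 11.0476
UCL = c̄ + 3√c̄ = 11.0476 + 3 × √11.0476 = 11.0476 + 3 × 3.3238 = 21.0190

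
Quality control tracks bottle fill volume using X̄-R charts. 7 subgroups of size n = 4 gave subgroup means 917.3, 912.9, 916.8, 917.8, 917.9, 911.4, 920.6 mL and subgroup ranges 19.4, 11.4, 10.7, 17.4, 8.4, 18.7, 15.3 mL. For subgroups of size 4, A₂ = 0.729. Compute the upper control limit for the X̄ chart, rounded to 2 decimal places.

X̄̄ = (917.3 + 912.9 + 916.8 + 917.8 + 917.9 + 911.4 + 920.6) / 7 = 6414.7000 / 7 = 916.3857
R̄ = (19.4 + 11.4 + 10.7 + 17.4 + 8.4 + 18.7 + 15.3) / 7 = 101.3000 / 7 = 14.4714
UCL = X̄̄ + A₂·R̄ = 916.3857 + 0.729 × 14.4714 = 926.9354

926.94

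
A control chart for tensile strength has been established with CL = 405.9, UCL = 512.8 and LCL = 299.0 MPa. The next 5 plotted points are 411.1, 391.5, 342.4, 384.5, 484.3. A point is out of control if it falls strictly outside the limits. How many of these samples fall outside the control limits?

All 5 points lie within [299.0, 512.8].

0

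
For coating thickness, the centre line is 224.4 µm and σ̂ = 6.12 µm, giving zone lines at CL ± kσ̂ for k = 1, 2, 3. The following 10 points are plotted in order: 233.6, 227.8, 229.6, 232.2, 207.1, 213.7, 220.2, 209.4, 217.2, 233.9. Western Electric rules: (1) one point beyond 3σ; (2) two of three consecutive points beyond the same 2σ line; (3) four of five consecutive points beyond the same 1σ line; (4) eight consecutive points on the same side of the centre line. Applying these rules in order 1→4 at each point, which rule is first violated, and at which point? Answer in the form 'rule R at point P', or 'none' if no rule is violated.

rule 3 at point 9

Zone of each point (C = within 1σ̂, B = 1σ̂–2σ̂, A = 2σ̂–3σ̂, * = beyond 3σ̂; sign = side of CL): 1:+B, 2:+C, 3:+C, 4:+B, 5:-A, 6:-B, 7:-C, 8:-A, 9:-B, 10:+B
Rule 3 (four of five consecutive points beyond the same 1σ limit) is satisfied at point 9.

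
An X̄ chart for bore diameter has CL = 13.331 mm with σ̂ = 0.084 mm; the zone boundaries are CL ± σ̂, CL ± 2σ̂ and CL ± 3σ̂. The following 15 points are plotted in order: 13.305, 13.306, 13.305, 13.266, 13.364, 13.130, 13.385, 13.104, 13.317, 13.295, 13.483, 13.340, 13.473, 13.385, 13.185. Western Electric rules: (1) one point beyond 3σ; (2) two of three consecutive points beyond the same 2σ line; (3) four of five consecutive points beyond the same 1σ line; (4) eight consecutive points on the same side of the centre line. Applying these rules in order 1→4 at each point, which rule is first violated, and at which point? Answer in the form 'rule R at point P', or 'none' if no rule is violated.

rule 2 at point 8

Zone of each point (C = within 1σ̂, B = 1σ̂–2σ̂, A = 2σ̂–3σ̂, * = beyond 3σ̂; sign = side of CL): 1:-C, 2:-C, 3:-C, 4:-C, 5:+C, 6:-A, 7:+C, 8:-A, 9:-C, 10:-C, 11:+B, 12:+C, 13:+B, 14:+C, 15:-B
Rule 2 (two of three consecutive points beyond the same 2σ limit) is satisfied at point 8.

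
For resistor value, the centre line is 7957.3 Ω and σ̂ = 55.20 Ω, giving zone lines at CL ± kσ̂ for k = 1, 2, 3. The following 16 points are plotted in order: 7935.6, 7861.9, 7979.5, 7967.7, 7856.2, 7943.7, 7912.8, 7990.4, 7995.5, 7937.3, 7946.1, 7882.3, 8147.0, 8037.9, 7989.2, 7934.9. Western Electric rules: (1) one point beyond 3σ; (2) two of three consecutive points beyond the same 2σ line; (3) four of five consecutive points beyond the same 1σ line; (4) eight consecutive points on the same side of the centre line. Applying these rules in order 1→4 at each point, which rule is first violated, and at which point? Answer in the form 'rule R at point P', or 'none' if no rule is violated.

Zone of each point (C = within 1σ̂, B = 1σ̂–2σ̂, A = 2σ̂–3σ̂, * = beyond 3σ̂; sign = side of CL): 1:-C, 2:-B, 3:+C, 4:+C, 5:-B, 6:-C, 7:-C, 8:+C, 9:+C, 10:-C, 11:-C, 12:-B, 13:+*, 14:+B, 15:+C, 16:-C
Rule 1 (one point beyond the 3σ limits) is satisfied at point 13.

rule 1 at point 13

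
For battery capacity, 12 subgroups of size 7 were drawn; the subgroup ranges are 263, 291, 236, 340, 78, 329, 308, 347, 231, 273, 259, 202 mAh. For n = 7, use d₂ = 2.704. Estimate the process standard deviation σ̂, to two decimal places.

97.29

R̄ = (263 + 291 + 236 + 340 + 78 + 329 + 308 + 347 + 231 + 273 + 259 + 202) / 12 = 263.0833
σ̂ = R̄ / d₂ = 263.0833 / 2.704 = 97.2941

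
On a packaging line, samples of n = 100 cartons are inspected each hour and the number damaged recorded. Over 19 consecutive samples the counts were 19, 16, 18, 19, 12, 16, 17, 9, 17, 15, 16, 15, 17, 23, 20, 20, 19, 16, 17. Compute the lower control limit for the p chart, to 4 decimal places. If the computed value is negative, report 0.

p̄ = Σdᵢ / (k·n) = 321 / (19 × 100) = 0.16895
LCL = p̄ − 3·√(p̄(1−p̄)/n) = 0.16895 − 3 × 0.03747 = 0.05654

0.0565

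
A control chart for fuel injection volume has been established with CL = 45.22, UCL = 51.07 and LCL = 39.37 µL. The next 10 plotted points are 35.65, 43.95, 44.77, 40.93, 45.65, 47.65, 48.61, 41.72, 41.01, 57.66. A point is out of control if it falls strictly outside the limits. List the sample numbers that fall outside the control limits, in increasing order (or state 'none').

1, 10

Compare each point to [39.37, 51.07]: sample 1 = 35.65 < LCL; sample 10 = 57.66 > UCL.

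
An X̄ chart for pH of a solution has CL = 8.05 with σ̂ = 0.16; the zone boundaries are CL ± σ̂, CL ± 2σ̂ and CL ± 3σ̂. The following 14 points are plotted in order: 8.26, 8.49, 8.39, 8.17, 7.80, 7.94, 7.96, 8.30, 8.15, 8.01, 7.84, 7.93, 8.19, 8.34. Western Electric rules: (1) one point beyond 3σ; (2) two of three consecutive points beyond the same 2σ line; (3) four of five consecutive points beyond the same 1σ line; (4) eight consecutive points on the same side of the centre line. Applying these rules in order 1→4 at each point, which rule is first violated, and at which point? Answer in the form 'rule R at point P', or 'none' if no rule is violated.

rule 2 at point 3

Zone of each point (C = within 1σ̂, B = 1σ̂–2σ̂, A = 2σ̂–3σ̂, * = beyond 3σ̂; sign = side of CL): 1:+B, 2:+A, 3:+A, 4:+C, 5:-B, 6:-C, 7:-C, 8:+B, 9:+C, 10:-C, 11:-B, 12:-C, 13:+C, 14:+B
Rule 2 (two of three consecutive points beyond the same 2σ limit) is satisfied at point 3.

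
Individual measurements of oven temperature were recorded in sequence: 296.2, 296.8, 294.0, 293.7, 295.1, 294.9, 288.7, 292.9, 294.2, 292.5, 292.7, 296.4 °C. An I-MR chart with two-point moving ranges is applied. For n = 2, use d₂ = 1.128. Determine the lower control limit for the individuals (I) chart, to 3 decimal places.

288.544

X̄ = (296.2 + 296.8 + 294.0 + 293.7 + 295.1 + 294.9 + 288.7 + 292.9 + 294.2 + 292.5 + 292.7 + 296.4) / 12 = 294.0083
Moving ranges: 0.6, 2.8, 0.3, 1.4, 0.2, 6.2, 4.2, 1.3, 1.7, 0.2, 3.7; M̄R̄ = 22.6000 / 11 = 2.0545
LCL = X̄ − 3·M̄R̄/d₂ = 294.0083 − 3 × 2.0545 / 1.128 = 288.5441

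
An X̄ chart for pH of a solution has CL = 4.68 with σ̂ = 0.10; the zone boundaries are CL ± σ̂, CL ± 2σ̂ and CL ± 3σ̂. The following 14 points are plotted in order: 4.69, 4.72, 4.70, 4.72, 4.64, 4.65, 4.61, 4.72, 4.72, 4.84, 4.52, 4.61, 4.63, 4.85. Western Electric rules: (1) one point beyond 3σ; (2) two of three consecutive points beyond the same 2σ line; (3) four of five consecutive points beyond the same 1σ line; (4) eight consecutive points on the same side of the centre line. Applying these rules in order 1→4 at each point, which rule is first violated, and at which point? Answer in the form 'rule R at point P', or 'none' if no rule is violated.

Zone of each point (C = within 1σ̂, B = 1σ̂–2σ̂, A = 2σ̂–3σ̂, * = beyond 3σ̂; sign = side of CL): 1:+C, 2:+C, 3:+C, 4:+C, 5:-C, 6:-C, 7:-C, 8:+C, 9:+C, 10:+B, 11:-B, 12:-C, 13:-C, 14:+B
No rule fires across all 14 points.

none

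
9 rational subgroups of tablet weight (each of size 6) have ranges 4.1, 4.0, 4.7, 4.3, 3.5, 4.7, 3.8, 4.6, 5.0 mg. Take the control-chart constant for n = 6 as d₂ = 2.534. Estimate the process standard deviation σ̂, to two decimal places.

1.70

R̄ = (4.1 + 4.0 + 4.7 + 4.3 + 3.5 + 4.7 + 3.8 + 4.6 + 5.0) / 9 = 4.3000
σ̂ = R̄ / d₂ = 4.3000 / 2.534 = 1.6969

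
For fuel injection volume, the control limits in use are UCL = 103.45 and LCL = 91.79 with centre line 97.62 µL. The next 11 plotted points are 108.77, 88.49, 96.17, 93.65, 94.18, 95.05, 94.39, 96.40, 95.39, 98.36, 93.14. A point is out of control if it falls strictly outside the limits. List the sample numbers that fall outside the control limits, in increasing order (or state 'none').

1, 2

Compare each point to [91.79, 103.45]: sample 1 = 108.77 > UCL; sample 2 = 88.49 < LCL.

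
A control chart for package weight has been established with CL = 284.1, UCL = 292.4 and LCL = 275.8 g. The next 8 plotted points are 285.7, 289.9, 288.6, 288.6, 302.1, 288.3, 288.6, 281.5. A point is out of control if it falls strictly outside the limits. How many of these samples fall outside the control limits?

1

Compare each point to [275.8, 292.4]: sample 5 = 302.1 > UCL.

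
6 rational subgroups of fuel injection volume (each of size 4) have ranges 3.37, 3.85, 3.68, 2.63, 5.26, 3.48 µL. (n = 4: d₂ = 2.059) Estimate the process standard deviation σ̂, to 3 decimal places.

1.803

R̄ = (3.37 + 3.85 + 3.68 + 2.63 + 5.26 + 3.48) / 6 = 3.7117
σ̂ = R̄ / d₂ = 3.7117 / 2.059 = 1.8027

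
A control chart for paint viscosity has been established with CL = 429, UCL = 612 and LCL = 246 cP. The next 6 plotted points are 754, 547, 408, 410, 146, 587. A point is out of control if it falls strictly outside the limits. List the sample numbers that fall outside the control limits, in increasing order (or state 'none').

Compare each point to [246, 612]: sample 1 = 754 > UCL; sample 5 = 146 < LCL.

1, 5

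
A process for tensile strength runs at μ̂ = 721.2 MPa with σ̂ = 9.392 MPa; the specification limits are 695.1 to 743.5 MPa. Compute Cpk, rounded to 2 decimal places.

Cpu = (USL − μ̂) / (3σ̂) = (743.5 − 721.2) / (3 × 9.392) = 0.7915; Cpl = (μ̂ − LSL) / (3σ̂) = (721.2 − 695.1) / (3 × 9.392) = 0.9263; Cpk = min(Cpu, Cpl) = 0.7915

0.79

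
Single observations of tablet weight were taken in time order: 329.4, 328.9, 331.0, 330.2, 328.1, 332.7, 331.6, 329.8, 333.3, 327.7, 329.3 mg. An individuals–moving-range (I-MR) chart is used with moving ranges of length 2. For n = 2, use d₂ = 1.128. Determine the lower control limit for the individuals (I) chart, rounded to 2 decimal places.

323.88

X̄ = (329.4 + 328.9 + 331.0 + 330.2 + 328.1 + 332.7 + 331.6 + 329.8 + 333.3 + 327.7 + 329.3) / 11 = 330.1818
Moving ranges: 0.5, 2.1, 0.8, 2.1, 4.6, 1.1, 1.8, 3.5, 5.6, 1.6; M̄R̄ = 23.7000 / 10 = 2.3700
LCL = X̄ − 3·M̄R̄/d₂ = 330.1818 − 3 × 2.3700 / 1.128 = 323.8786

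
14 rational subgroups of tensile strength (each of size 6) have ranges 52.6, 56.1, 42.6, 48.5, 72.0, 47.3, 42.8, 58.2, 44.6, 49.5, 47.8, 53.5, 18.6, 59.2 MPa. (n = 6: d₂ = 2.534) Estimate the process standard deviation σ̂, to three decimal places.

R̄ = (52.6 + 56.1 + 42.6 + 48.5 + 72.0 + 47.3 + 42.8 + 58.2 + 44.6 + 49.5 + 47.8 + 53.5 + 18.6 + 59.2) / 14 = 49.5214
σ̂ = R̄ / d₂ = 49.5214 / 2.534 = 19.5428

19.543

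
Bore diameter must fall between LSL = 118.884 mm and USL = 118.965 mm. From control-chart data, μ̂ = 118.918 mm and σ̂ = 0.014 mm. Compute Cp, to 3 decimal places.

0.964

Cp = (USL − LSL) / (6σ̂) = (118.965 − 118.884) / (6 × 0.014) = 0.0810 / 0.0840 = 0.9643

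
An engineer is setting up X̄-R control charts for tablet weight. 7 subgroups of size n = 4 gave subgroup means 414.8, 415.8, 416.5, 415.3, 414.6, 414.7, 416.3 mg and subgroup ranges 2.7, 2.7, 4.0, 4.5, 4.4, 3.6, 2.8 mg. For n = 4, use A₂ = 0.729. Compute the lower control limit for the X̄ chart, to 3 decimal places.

X̄̄ = (414.8 + 415.8 + 416.5 + 415.3 + 414.6 + 414.7 + 416.3) / 7 = 2908.0000 / 7 = 415.4286
R̄ = (2.7 + 2.7 + 4.0 + 4.5 + 4.4 + 3.6 + 2.8) / 7 = 24.7000 / 7 = 3.5286
LCL = X̄̄ − A₂·R̄ = 415.4286 − 0.729 × 3.5286 = 412.8562

412.856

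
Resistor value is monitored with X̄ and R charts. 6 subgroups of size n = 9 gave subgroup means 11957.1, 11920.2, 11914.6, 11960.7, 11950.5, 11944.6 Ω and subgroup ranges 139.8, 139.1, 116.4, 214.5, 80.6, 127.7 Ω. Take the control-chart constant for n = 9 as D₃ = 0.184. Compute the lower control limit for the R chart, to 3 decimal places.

R̄ = (139.8 + 139.1 + 116.4 + 214.5 + 80.6 + 127.7) / 6 = 818.1000 / 6 = 136.3500
LCL_R = D₃·R̄ = 0.184 × 136.3500 = 25.0884

25.088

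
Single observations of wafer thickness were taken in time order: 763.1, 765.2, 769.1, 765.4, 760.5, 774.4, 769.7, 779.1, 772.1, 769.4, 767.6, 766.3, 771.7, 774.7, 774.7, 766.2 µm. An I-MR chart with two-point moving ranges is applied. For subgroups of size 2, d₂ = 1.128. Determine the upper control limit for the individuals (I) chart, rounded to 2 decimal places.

782.14

X̄ = (763.1 + 765.2 + 769.1 + 765.4 + 760.5 + 774.4 + 769.7 + 779.1 + 772.1 + 769.4 + 767.6 + 766.3 + 771.7 + 774.7 + 774.7 + 766.2) / 16 = 769.3250
Moving ranges: 2.1, 3.9, 3.7, 4.9, 13.9, 4.7, 9.4, 7.0, 2.7, 1.8, 1.3, 5.4, 3.0, 0.0, 8.5; M̄R̄ = 72.3000 / 15 = 4.8200
UCL = X̄ + 3·M̄R̄/d₂ = 769.3250 + 3 × 4.8200 / 1.128 = 782.1441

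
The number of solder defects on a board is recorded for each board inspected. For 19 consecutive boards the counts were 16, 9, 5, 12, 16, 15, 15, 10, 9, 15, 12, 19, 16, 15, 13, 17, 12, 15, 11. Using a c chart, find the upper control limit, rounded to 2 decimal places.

c̄ = (16 + 9 + 5 + 12 + 16 + 15 + 15 + 10 + 9 + 15 + 12 + 19 + 16 + 15 + 13 + 17 + 12 + 15 + 11) / 19 = 252 / 19 = 13.2632
UCL = c̄ + 3√c̄ = 13.2632 + 3 × √13.2632 = 13.2632 + 3 × 3.6419 = 24.1887

24.19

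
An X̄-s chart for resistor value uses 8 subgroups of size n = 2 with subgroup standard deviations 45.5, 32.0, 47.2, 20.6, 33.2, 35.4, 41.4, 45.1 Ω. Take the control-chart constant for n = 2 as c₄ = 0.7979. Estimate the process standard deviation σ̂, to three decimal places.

s̄ = (45.5 + 32.0 + 47.2 + 20.6 + 33.2 + 35.4 + 41.4 + 45.1) / 8 = 37.5500
σ̂ = s̄ / c₄ = 37.5500 / 0.7979 = 47.0610

47.061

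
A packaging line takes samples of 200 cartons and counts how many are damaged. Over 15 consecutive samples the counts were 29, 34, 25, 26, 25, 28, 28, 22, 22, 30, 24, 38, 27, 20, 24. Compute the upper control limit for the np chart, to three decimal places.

41.253

p̄ = Σdᵢ / (k·n) = 402 / (15 × 200) = 0.13400
UCL = np̄ + 3·√(np̄(1−p̄)) = 26.8000 + 3 × √(26.8000×0.86600) = 26.8000 + 3 × 4.8176 = 41.2527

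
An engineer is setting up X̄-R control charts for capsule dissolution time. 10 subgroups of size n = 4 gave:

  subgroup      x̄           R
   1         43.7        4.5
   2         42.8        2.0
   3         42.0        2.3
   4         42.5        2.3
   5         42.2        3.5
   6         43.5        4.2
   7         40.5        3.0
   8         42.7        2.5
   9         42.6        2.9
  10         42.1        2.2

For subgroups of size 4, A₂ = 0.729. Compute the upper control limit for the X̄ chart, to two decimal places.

44.60

X̄̄ = (43.7 + 42.8 + 42.0 + 42.5 + 42.2 + 43.5 + 40.5 + 42.7 + 42.6 + 42.1) / 10 = 424.6000 / 10 = 42.4600
R̄ = (4.5 + 2.0 + 2.3 + 2.3 + 3.5 + 4.2 + 3.0 + 2.5 + 2.9 + 2.2) / 10 = 29.4000 / 10 = 2.9400
UCL = X̄̄ + A₂·R̄ = 42.4600 + 0.729 × 2.9400 = 44.6033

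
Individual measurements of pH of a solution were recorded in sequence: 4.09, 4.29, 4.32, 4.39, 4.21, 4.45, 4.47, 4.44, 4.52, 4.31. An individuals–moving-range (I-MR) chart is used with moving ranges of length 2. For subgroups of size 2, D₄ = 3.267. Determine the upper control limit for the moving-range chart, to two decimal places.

0.38

Moving ranges: 0.20, 0.03, 0.07, 0.18, 0.24, 0.02, 0.03, 0.08, 0.21; M̄R̄ = 1.0600 / 9 = 0.1178
UCL_MR = D₄·M̄R̄ = 3.267 × 0.1178 = 0.3848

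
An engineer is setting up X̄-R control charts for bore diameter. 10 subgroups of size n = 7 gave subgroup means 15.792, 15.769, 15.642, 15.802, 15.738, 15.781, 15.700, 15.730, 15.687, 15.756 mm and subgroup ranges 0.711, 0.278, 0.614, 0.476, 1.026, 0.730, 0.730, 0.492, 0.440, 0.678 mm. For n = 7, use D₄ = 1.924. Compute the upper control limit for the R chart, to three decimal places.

1.188

R̄ = (0.711 + 0.278 + 0.614 + 0.476 + 1.026 + 0.730 + 0.730 + 0.492 + 0.440 + 0.678) / 10 = 6.1750 / 10 = 0.6175
UCL_R = D₄·R̄ = 1.924 × 0.6175 = 1.1881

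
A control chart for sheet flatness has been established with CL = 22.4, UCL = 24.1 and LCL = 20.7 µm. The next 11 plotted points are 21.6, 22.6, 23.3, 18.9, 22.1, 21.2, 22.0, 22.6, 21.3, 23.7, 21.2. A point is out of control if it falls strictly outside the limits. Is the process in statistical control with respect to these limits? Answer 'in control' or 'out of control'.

out of control

Compare each point to [20.7, 24.1]: sample 4 = 18.9 < LCL.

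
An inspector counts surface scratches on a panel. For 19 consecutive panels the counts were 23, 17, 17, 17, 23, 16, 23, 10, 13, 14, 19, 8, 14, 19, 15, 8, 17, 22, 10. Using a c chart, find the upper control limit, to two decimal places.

c̄ = (23 + 17 + 17 + 17 + 23 + 16 + 23 + 10 + 13 + 14 + 19 + 8 + 14 + 19 + 15 + 8 + 17 + 22 + 10) / 19 = 305 / 19 = 16.0526
UCL = c̄ + 3√c̄ = 16.0526 + 3 × √16.0526 = 16.0526 + 3 × 4.0066 = 28.0724

28.07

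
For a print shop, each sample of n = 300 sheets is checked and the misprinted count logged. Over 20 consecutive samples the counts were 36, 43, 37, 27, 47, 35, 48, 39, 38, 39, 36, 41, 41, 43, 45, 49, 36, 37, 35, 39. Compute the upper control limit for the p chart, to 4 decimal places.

p̄ = Σdᵢ / (k·n) = 791 / (20 × 300) = 0.13183
UCL = p̄ + 3·√(p̄(1−p̄)/n) = 0.13183 + 3 × √(0.13183×0.86817/300) = 0.13183 + 3 × 0.01953 = 0.19043

0.1904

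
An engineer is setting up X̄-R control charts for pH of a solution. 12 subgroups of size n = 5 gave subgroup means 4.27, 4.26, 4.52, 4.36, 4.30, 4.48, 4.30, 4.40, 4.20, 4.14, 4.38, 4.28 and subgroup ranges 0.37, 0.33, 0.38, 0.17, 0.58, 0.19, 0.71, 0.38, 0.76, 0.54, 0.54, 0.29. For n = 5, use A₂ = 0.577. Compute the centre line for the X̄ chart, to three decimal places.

X̄̄ = (4.27 + 4.26 + 4.52 + 4.36 + 4.30 + 4.48 + 4.30 + 4.40 + 4.20 + 4.14 + 4.38 + 4.28) / 12 = 51.8900 / 12 = 4.3242
CL = X̄̄ = 4.3242

4.324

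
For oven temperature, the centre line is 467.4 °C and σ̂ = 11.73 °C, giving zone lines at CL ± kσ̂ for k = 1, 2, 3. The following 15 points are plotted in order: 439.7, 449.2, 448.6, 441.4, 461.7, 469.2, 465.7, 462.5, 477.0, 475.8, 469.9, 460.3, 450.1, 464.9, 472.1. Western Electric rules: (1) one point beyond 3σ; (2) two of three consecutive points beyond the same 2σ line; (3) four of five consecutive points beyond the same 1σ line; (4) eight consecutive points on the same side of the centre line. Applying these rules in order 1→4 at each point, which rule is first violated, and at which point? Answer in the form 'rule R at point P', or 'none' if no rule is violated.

Zone of each point (C = within 1σ̂, B = 1σ̂–2σ̂, A = 2σ̂–3σ̂, * = beyond 3σ̂; sign = side of CL): 1:-A, 2:-B, 3:-B, 4:-A, 5:-C, 6:+C, 7:-C, 8:-C, 9:+C, 10:+C, 11:+C, 12:-C, 13:-B, 14:-C, 15:+C
Rule 3 (four of five consecutive points beyond the same 1σ limit) is satisfied at point 4.

rule 3 at point 4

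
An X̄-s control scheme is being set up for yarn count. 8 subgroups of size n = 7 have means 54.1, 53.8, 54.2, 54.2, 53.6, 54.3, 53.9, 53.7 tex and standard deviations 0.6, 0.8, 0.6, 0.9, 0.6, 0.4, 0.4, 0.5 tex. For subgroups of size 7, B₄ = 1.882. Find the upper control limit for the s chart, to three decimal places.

1.129

s̄ = (0.6 + 0.8 + 0.6 + 0.9 + 0.6 + 0.4 + 0.4 + 0.5) / 8 = 0.6000
UCL_s = B₄·s̄ = 1.882 × 0.6000 = 1.1292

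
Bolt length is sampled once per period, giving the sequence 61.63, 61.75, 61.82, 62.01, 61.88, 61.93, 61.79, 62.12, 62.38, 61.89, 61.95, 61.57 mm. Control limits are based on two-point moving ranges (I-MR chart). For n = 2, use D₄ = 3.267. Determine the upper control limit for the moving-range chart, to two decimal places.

Moving ranges: 0.12, 0.07, 0.19, 0.13, 0.05, 0.14, 0.33, 0.26, 0.49, 0.06, 0.38; M̄R̄ = 2.2200 / 11 = 0.2018
UCL_MR = D₄·M̄R̄ = 3.267 × 0.2018 = 0.6593

0.66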